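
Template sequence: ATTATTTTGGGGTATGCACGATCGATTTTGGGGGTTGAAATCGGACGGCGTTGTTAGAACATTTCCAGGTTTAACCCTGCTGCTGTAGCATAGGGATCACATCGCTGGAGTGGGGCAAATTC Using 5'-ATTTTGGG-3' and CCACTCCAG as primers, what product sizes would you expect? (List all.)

110 bp, 89 bp

The forward primer ATTTTGGG matches the top strand at positions 4–11, 25–32.
The reverse primer's reverse complement is CTGGAGTGG, matching at positions 105–113.
Each forward site pairs with the reverse site to give a product ending at position 113: sizes 110, 89 bp.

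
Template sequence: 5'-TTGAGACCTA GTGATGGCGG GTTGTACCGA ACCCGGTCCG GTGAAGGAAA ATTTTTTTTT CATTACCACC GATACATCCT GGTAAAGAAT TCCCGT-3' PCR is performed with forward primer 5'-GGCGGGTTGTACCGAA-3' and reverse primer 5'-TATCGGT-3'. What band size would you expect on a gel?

The forward primer matches the template at positions 16–31.
Reverse complement of the reverse primer: ACCGATA. This occurs on the top strand at positions 68–74.
Product length = (reverse-primer end) − (forward-primer start) + 1 = 74 − 16 + 1 = 59 bp.

59 bp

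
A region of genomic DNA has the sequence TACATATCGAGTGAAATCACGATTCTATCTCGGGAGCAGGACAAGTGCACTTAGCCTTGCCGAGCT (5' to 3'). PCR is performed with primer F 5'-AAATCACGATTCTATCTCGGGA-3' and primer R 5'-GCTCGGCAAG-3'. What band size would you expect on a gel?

52 bp

Scanning the template, AAATCACGATTCTATCTCGGGA occurs at positions 14–35; this primer anneals to the bottom strand there with its 3' end pointing downstream.
The reverse primer's reverse complement is CTTGCCGAGC, which matches the template at positions 56–65.
Amplicon spans positions 14–65: 52 bp.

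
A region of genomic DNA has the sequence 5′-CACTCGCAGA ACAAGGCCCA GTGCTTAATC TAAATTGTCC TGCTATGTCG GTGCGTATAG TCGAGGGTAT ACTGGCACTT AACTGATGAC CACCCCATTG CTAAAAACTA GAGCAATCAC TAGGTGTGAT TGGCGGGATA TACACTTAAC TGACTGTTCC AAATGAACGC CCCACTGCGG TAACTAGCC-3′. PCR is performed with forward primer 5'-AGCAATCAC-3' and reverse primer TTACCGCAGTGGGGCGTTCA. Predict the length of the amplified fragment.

Forward primer AGCAATCAC is found on the top strand at positions 112–120.
Reverse complement of the reverse primer: TGAACGCCCCACTGCGGTAA. This occurs on the top strand at positions 164–183.
Product length = (reverse-primer end) − (forward-primer start) + 1 = 183 − 112 + 1 = 72 bp.

72 bp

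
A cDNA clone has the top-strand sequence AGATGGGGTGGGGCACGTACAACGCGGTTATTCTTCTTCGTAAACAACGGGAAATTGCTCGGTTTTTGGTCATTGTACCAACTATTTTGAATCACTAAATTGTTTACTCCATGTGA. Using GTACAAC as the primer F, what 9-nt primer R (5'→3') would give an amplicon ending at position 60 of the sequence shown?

The forward primer binds at positions 17–23; the product's 3' end on the top strand is position 60.
The reverse primer anneals to the top strand over positions 52–60, i.e. to AAATTGCTC.
Its sequence written 5'→3' is the reverse complement: GAGCAATTT.

5'-GAGCAATTT-3'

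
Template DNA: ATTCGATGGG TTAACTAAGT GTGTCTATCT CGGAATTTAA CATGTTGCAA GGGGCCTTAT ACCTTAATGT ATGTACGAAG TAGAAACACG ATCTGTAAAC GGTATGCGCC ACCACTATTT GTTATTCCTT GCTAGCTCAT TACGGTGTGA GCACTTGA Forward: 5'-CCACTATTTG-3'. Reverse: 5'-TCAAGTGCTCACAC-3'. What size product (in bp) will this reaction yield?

Scanning the template, CCACTATTTG occurs at positions 112–121; this primer anneals to the bottom strand there with its 3' end pointing downstream.
The reverse primer's reverse complement is GTGTGAGCACTTGA, which matches the template at positions 145–158.
Product length = (reverse-primer end) − (forward-primer start) + 1 = 158 − 112 + 1 = 47 bp.

47 bp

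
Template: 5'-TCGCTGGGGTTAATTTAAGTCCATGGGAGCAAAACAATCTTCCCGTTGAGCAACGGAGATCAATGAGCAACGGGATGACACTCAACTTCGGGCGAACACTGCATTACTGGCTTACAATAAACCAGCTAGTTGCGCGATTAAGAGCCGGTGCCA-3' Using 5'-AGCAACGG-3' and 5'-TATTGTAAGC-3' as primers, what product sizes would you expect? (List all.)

71 bp, 54 bp

The forward primer AGCAACGG matches the top strand at positions 49–56, 66–73.
The reverse primer's reverse complement is GCTTACAATA, matching at positions 110–119.
Each forward site pairs with the reverse site to give a product ending at position 119: sizes 71, 54 bp.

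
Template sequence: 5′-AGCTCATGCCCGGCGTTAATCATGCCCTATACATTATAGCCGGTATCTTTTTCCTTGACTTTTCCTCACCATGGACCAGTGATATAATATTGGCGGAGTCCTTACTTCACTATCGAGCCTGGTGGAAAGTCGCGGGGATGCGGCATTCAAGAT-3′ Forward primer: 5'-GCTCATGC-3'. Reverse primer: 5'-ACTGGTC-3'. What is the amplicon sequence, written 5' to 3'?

5'-GCTCATGCCCGGCGTTAATCATGCCCTATACATTATAGCCGGTATCTTTTTCCTTGACTTTTCCTCACCATGGACCAGT-3'

The forward primer matches the template at positions 2–9.
Taking the reverse complement of ACTGGTC gives GACCAGT, found at positions 74–80 on the template; the primer anneals here to the top strand with its 3' end pointing upstream.
The product is the template from position 2 through 80 (79 bp).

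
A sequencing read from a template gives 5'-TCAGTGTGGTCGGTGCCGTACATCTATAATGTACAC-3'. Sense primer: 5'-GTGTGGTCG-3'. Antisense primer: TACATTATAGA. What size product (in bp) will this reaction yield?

Scanning the template, GTGTGGTCG occurs at positions 4–12; this primer anneals to the bottom strand there with its 3' end pointing downstream.
Taking the reverse complement of TACATTATAGA gives TCTATAATGTA, found at positions 23–33 on the template; the primer anneals here to the top strand with its 3' end pointing upstream.
Amplicon spans positions 4–33: 30 bp.

30 bp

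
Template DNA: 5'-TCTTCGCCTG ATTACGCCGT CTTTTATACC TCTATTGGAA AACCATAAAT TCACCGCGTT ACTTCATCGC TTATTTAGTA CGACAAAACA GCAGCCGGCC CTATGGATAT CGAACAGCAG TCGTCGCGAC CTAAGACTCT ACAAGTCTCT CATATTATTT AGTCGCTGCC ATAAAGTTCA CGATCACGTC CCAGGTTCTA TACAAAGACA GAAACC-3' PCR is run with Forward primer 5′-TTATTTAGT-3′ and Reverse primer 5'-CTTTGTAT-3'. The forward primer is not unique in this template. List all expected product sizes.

The forward primer TTATTTAGT matches the top strand at positions 71–79, 155–163.
The reverse primer's reverse complement is ATACAAAG, matching at positions 200–207.
Each forward site pairs with the reverse site to give a product ending at position 207: sizes 137, 53 bp.

137 bp, 53 bp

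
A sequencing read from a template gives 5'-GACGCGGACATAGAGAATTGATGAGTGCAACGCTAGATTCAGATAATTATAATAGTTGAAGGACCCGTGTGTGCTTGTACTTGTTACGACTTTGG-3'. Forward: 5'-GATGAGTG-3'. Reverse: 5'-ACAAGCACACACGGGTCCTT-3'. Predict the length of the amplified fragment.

The forward primer matches the template at positions 20–27.
The reverse primer's reverse complement is AAGGACCCGTGTGTGCTTGT, which matches the template at positions 59–78.
The product runs from position 20 to position 78, so its length is 78 − 20 + 1 = 59 bp.

59 bp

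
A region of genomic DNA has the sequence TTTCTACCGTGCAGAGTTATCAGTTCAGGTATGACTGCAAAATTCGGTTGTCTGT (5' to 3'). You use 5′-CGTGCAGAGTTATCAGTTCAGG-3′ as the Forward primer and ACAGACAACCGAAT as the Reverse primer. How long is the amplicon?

48 bp

The forward primer matches the template at positions 8–29.
The reverse primer's reverse complement is ATTCGGTTGTCTGT, which matches the template at positions 42–55.
Product length = (reverse-primer end) − (forward-primer start) + 1 = 55 − 8 + 1 = 48 bp.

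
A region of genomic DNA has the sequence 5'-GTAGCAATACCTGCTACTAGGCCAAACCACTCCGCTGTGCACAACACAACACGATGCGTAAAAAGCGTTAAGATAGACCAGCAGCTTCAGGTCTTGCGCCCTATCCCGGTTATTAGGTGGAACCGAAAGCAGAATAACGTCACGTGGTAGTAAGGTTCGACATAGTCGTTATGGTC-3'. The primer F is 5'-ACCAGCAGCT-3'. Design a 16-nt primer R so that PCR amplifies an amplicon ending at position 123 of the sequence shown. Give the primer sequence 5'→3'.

The forward primer binds at positions 77–86; the product's 3' end on the top strand is position 123.
The reverse primer anneals to the top strand over positions 108–123, i.e. to GGTTATTAGGTGGAAC.
Its sequence written 5'→3' is the reverse complement: GTTCCACCTAATAACC.

5'-GTTCCACCTAATAACC-3'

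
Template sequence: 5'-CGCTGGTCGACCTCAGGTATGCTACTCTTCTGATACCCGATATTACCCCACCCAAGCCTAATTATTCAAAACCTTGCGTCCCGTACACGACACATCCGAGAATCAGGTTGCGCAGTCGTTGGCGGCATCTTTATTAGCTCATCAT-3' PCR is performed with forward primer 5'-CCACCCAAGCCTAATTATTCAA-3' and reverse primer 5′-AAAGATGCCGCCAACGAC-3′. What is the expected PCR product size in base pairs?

Scanning the template, CCACCCAAGCCTAATTATTCAA occurs at positions 48–69; this primer anneals to the bottom strand there with its 3' end pointing downstream.
Reverse complement of the reverse primer: GTCGTTGGCGGCATCTTT. This occurs on the top strand at positions 115–132.
The product runs from position 48 to position 132, so its length is 132 − 48 + 1 = 85 bp.

85 bp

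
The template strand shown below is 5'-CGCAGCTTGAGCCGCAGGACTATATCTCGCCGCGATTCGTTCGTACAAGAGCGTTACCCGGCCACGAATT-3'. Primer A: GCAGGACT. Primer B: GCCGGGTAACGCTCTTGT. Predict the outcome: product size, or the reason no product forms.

Primer A (GCAGGACT) matches the top strand at positions 14–21; it acts as a forward primer.
Primer B's reverse complement is ACAAGAGCGTTACCCGGC, matching the top strand at positions 45–62; it acts as a reverse primer.
The 3' ends face each other across positions 14–62, giving a 49 bp product.

Yes — a 49 bp product.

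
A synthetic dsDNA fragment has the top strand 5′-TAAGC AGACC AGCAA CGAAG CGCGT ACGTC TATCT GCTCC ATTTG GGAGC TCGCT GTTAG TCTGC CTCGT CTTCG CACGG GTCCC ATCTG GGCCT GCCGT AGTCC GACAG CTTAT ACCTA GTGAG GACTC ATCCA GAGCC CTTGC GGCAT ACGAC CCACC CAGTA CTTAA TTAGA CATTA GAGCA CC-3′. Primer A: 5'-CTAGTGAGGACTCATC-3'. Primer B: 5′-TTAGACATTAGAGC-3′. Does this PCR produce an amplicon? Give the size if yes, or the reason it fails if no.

No product — both primers anneal to the same strand and extend in the same direction.

Primer A (CTAGTGAGGACTCATC) matches the top strand at positions 118–133 (3' end points downstream).
Primer B (TTAGACATTAGAGC) also matches the top strand directly, at positions 171–184 — its reverse complement GCTCTAATGTCTAA is not present.
Both primers anneal to the bottom strand with 3' ends pointing the same way, so neither can prime synthesis back toward the other.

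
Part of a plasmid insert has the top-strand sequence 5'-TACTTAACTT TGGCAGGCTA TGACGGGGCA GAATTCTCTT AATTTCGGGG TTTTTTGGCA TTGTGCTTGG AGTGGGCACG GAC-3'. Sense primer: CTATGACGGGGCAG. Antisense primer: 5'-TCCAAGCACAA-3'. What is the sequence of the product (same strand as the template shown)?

The forward primer matches the template at positions 18–31.
Reverse complement of the reverse primer: TTGTGCTTGGA. This occurs on the top strand at positions 61–71.
The product is the template from position 18 through 71 (54 bp).

5'-CTATGACGGGGCAGAATTCTCTTAATTTCGGGGTTTTTTGGCATTGTGCTTGGA-3'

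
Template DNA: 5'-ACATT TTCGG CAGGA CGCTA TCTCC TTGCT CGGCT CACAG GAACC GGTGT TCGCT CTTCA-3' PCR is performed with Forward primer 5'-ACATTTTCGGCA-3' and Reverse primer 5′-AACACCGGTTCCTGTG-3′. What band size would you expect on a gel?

The forward primer matches the template at positions 1–12.
Reverse complement of the reverse primer: CACAGGAACCGGTGTT. This occurs on the top strand at positions 36–51.
Amplicon spans positions 1–51: 51 bp.

51 bp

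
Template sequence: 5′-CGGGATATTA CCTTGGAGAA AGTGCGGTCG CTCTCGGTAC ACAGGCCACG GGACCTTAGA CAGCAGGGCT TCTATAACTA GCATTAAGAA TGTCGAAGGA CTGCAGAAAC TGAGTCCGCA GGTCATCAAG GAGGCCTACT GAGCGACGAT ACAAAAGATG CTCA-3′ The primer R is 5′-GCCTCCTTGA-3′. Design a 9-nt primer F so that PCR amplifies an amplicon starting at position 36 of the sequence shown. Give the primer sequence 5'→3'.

5'-GGTACACAG-3'

The reverse primer's reverse complement TCAAGGAGGC matches the template at positions 126–135; the product starts at position 36.
The forward primer is identical to the top strand over positions 36–44: GGTACACAG.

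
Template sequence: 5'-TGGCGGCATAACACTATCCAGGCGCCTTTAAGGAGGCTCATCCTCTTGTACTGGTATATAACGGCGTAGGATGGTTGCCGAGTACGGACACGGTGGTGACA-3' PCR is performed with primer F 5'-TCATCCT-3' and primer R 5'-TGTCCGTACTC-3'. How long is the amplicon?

53 bp

The forward primer matches the template at positions 38–44.
Reverse complement of the reverse primer: GAGTACGGACA. This occurs on the top strand at positions 80–90.
Product length = (reverse-primer end) − (forward-primer start) + 1 = 90 − 38 + 1 = 53 bp.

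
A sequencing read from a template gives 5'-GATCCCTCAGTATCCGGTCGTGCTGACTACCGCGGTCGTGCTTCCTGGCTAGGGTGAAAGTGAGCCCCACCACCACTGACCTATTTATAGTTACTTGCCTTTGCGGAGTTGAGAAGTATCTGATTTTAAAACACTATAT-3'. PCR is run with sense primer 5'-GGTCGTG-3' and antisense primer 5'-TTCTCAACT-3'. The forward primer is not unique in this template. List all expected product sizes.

100 bp, 82 bp

The forward primer GGTCGTG matches the top strand at positions 16–22, 34–40.
The reverse primer's reverse complement is AGTTGAGAA, matching at positions 107–115.
Each forward site pairs with the reverse site to give a product ending at position 115: sizes 100, 82 bp.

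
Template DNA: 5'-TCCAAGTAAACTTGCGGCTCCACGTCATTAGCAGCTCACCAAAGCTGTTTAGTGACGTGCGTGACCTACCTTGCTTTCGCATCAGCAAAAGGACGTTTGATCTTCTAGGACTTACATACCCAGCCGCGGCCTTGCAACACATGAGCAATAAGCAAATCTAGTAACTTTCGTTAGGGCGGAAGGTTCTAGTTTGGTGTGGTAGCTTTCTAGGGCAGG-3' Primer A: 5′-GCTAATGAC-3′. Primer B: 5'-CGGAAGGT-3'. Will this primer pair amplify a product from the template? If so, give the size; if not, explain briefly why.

No product — the primers' 3' ends point away from each other.

Primer A (GCTAATGAC) has reverse complement GTCATTAGC, which matches the top strand at positions 24–32; primer A anneals to the top strand there with its 3' end pointing upstream toward position 24.
Primer B (CGGAAGGT) matches the top strand directly at positions 177–184; it anneals to the bottom strand with its 3' end pointing downstream toward position 184.
The 3' ends diverge (primer A extends toward position 1, primer B toward position 216), so the primers never converge on a shared product.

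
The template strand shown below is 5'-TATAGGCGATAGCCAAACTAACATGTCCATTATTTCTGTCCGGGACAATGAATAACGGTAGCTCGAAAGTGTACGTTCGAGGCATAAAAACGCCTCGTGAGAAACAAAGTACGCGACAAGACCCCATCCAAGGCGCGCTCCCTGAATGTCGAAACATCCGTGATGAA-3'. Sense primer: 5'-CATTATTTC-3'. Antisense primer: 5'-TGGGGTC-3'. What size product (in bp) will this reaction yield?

99 bp

Scanning the template, CATTATTTC occurs at positions 28–36; this primer anneals to the bottom strand there with its 3' end pointing downstream.
Reverse complement of the reverse primer: GACCCCA. This occurs on the top strand at positions 120–126.
The product runs from position 28 to position 126, so its length is 126 − 28 + 1 = 99 bp.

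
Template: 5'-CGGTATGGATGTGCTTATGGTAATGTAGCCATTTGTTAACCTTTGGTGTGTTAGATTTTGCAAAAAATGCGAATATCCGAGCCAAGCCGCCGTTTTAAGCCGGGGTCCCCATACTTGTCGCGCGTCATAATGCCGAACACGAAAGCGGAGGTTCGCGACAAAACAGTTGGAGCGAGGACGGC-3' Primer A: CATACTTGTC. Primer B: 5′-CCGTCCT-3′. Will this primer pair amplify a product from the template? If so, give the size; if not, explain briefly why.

Primer A (CATACTTGTC) matches the top strand at positions 110–119; it acts as a forward primer.
Primer B's reverse complement is AGGACGG, matching the top strand at positions 175–181; it acts as a reverse primer.
The 3' ends face each other across positions 110–181, giving a 72 bp product.

Yes — a 72 bp product.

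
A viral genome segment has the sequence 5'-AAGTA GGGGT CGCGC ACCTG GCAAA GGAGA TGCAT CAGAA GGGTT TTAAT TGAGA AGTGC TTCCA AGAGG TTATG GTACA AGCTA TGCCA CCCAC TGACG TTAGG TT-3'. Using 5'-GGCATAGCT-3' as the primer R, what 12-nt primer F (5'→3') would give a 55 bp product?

5'-TCAGAAGGGTTT-3'

The reverse primer's reverse complement AGCTATGCC matches the template at positions 81–89, so the product ends at position 89.
A 55 bp product then starts at position 89 − 55 + 1 = 35.
The forward primer is identical to the top strand there: TCAGAAGGGTTT.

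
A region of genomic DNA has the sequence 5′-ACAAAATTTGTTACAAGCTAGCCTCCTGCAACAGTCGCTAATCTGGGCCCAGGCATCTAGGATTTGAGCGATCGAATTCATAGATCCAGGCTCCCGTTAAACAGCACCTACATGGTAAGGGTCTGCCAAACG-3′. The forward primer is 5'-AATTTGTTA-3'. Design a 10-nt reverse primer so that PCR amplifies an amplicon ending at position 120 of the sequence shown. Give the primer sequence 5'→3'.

The forward primer binds at positions 5–13; the product's 3' end on the top strand is position 120.
The reverse primer anneals to the top strand over positions 111–120, i.e. to CATGGTAAGG.
Its sequence written 5'→3' is the reverse complement: CCTTACCATG.

5'-CCTTACCATG-3'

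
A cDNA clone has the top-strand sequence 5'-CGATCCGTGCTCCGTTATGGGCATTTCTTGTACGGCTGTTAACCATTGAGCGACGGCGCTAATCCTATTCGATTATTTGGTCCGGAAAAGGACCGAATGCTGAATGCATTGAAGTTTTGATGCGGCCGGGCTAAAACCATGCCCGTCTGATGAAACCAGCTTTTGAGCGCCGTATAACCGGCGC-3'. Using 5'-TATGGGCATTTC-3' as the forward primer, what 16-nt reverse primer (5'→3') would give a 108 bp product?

5'-GCATCAAAACTTCAAT-3'

The forward primer binds at positions 16–27, so a 108 bp product ends at position 16 + 108 − 1 = 123.
The reverse primer anneals to the top strand over positions 108–123, i.e. to ATTGAAGTTTTGATGC.
Its sequence written 5'→3' is the reverse complement: GCATCAAAACTTCAAT.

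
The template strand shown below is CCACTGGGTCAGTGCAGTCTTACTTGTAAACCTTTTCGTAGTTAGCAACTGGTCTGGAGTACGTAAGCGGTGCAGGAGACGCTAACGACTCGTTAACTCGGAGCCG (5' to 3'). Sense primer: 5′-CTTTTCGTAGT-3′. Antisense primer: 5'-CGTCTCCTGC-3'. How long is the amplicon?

The forward primer matches the template at positions 32–42.
Reverse complement of the reverse primer: GCAGGAGACG. This occurs on the top strand at positions 72–81.
The product runs from position 32 to position 81, so its length is 81 − 32 + 1 = 50 bp.

50 bp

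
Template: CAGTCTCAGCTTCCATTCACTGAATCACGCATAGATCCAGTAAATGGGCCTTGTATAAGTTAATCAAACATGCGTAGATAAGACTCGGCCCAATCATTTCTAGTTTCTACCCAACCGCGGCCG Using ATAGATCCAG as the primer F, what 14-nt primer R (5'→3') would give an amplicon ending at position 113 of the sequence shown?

5'-TGGGTAGAAACTAG-3'

The forward primer binds at positions 31–40; the product's 3' end on the top strand is position 113.
The reverse primer anneals to the top strand over positions 100–113, i.e. to CTAGTTTCTACCCA.
Its sequence written 5'→3' is the reverse complement: TGGGTAGAAACTAG.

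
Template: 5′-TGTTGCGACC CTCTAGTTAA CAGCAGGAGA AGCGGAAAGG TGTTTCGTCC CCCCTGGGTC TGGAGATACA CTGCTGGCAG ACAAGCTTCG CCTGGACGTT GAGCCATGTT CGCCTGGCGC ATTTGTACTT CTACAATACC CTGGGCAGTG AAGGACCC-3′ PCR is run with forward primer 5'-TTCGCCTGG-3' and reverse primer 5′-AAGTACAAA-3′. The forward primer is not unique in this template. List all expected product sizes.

44 bp, 22 bp

The forward primer TTCGCCTGG matches the top strand at positions 87–95, 109–117.
The reverse primer's reverse complement is TTTGTACTT, matching at positions 122–130.
Each forward site pairs with the reverse site to give a product ending at position 130: sizes 44, 22 bp.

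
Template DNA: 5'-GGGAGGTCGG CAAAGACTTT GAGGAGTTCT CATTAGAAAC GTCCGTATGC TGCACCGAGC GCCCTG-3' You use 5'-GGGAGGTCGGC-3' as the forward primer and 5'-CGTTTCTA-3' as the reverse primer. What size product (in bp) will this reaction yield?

Scanning the template, GGGAGGTCGGC occurs at positions 1–11; this primer anneals to the bottom strand there with its 3' end pointing downstream.
Taking the reverse complement of CGTTTCTA gives TAGAAACG, found at positions 34–41 on the template; the primer anneals here to the top strand with its 3' end pointing upstream.
The product runs from position 1 to position 41, so its length is 41 − 1 + 1 = 41 bp.

41 bp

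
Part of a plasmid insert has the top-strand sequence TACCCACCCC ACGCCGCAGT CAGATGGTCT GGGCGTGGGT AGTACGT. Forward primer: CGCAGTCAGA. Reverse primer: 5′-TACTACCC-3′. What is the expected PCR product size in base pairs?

30 bp

Scanning the template, CGCAGTCAGA occurs at positions 15–24; this primer anneals to the bottom strand there with its 3' end pointing downstream.
Taking the reverse complement of TACTACCC gives GGGTAGTA, found at positions 37–44 on the template; the primer anneals here to the top strand with its 3' end pointing upstream.
The product runs from position 15 to position 44, so its length is 44 − 15 + 1 = 30 bp.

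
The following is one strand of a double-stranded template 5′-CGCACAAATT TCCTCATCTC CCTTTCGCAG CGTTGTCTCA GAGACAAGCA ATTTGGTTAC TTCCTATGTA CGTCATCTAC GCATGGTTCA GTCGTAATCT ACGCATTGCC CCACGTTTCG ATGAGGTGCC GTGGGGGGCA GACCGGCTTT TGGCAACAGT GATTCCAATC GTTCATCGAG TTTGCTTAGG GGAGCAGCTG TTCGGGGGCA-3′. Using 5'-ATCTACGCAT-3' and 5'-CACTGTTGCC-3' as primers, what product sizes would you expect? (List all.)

87 bp, 65 bp

The forward primer ATCTACGCAT matches the top strand at positions 75–84, 97–106.
The reverse primer's reverse complement is GGCAACAGTG, matching at positions 152–161.
Each forward site pairs with the reverse site to give a product ending at position 161: sizes 87, 65 bp.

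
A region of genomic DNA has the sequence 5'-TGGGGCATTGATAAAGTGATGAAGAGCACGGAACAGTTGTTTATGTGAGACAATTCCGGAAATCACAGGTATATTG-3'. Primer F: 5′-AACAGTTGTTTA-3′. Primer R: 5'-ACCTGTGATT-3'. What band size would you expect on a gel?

The forward primer matches the template at positions 32–43.
Reverse complement of the reverse primer: AATCACAGGT. This occurs on the top strand at positions 61–70.
Amplicon spans positions 32–70: 39 bp.

39 bp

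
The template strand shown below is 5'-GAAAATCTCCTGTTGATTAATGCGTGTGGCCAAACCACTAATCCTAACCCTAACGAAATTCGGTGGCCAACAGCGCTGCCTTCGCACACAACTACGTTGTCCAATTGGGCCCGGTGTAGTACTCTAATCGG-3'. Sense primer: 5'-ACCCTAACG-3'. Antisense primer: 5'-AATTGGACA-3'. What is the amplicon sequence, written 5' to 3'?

5'-ACCCTAACGAAATTCGGTGGCCAACAGCGCTGCCTTCGCACACAACTACGTTGTCCAATT-3'

Scanning the template, ACCCTAACG occurs at positions 47–55; this primer anneals to the bottom strand there with its 3' end pointing downstream.
Taking the reverse complement of AATTGGACA gives TGTCCAATT, found at positions 98–106 on the template; the primer anneals here to the top strand with its 3' end pointing upstream.
The product is the template from position 47 through 106 (60 bp).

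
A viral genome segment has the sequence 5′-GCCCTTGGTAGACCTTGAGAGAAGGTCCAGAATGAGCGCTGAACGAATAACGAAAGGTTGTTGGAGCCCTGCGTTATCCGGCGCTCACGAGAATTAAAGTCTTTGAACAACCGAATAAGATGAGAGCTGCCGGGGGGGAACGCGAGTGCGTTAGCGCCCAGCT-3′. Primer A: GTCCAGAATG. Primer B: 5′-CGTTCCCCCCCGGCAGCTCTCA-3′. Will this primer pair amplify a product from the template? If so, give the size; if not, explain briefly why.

Primer A (GTCCAGAATG) matches the top strand at positions 25–34; it acts as a forward primer.
Primer B's reverse complement is TGAGAGCTGCCGGGGGGGAACG, matching the top strand at positions 121–142; it acts as a reverse primer.
The 3' ends face each other across positions 25–142, giving a 118 bp product.

Yes — a 118 bp product.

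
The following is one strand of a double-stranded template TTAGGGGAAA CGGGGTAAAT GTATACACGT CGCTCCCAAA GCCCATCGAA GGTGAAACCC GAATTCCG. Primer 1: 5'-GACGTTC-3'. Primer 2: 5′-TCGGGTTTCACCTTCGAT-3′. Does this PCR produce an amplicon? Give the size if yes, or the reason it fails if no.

No product — primer 1 has no binding site in the template.

Primer 1 (GACGTTC) does not match the top strand, and its reverse complement GAACGTC does not match either.
With no annealing site for primer 1, no amplification occurs.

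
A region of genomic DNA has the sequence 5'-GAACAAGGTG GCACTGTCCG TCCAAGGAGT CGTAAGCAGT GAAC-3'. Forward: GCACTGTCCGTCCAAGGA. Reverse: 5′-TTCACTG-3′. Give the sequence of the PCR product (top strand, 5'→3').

5'-GCACTGTCCGTCCAAGGAGTCGTAAGCAGTGAA-3'

Forward primer GCACTGTCCGTCCAAGGA is found on the top strand at positions 11–28.
Reverse complement of the reverse primer: CAGTGAA. This occurs on the top strand at positions 37–43.
The product is the template from position 11 through 43 (33 bp).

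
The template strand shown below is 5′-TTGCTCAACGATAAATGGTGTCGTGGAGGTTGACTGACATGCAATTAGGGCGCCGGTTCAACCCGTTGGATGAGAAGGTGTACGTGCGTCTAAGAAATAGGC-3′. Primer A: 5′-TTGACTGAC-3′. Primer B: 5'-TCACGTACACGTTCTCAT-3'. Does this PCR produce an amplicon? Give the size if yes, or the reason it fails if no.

No product — primer B has no binding site in the template.

Primer B (TCACGTACACGTTCTCAT) does not match the top strand, and its reverse complement ATGAGAACGTGTACGTGA does not match either.
With no annealing site for primer B, no amplification occurs.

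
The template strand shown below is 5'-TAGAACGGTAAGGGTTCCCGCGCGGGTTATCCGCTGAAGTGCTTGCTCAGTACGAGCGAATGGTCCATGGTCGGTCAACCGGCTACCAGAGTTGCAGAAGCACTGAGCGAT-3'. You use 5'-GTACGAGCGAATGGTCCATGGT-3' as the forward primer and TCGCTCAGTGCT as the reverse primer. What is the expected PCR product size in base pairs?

Scanning the template, GTACGAGCGAATGGTCCATGGT occurs at positions 50–71; this primer anneals to the bottom strand there with its 3' end pointing downstream.
The reverse primer's reverse complement is AGCACTGAGCGA, which matches the template at positions 99–110.
Amplicon spans positions 50–110: 61 bp.

61 bp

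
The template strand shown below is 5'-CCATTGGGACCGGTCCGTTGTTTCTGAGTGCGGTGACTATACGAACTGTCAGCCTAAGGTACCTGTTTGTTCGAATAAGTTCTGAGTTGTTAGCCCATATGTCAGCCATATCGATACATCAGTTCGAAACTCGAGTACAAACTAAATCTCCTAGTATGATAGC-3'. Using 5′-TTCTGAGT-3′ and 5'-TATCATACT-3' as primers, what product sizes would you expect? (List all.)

140 bp, 82 bp

The forward primer TTCTGAGT matches the top strand at positions 22–29, 80–87.
The reverse primer's reverse complement is AGTATGATA, matching at positions 153–161.
Each forward site pairs with the reverse site to give a product ending at position 161: sizes 140, 82 bp.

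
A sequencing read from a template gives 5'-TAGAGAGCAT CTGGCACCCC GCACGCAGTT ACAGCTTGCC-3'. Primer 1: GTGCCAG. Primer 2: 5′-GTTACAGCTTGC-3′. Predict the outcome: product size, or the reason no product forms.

No product — the primers' 3' ends point away from each other.

Primer 1 (GTGCCAG) has reverse complement CTGGCAC, which matches the top strand at positions 11–17; primer 1 anneals to the top strand there with its 3' end pointing upstream toward position 11.
Primer 2 (GTTACAGCTTGC) matches the top strand directly at positions 28–39; it anneals to the bottom strand with its 3' end pointing downstream toward position 39.
The 3' ends diverge (primer 1 extends toward position 1, primer 2 toward position 40), so the primers never converge on a shared product.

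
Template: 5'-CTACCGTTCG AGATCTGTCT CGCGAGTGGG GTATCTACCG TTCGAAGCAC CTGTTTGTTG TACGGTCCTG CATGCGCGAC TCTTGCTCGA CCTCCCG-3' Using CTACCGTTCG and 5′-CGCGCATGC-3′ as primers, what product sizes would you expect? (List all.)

78 bp, 44 bp

The forward primer CTACCGTTCG matches the top strand at positions 1–10, 35–44.
The reverse primer's reverse complement is GCATGCGCG, matching at positions 70–78.
Each forward site pairs with the reverse site to give a product ending at position 78: sizes 78, 44 bp.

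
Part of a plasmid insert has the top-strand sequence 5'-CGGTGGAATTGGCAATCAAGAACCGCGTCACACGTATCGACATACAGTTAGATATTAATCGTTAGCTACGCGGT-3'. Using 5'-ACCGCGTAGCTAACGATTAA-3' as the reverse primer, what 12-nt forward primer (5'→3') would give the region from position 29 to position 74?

5'-CACACGTATCGA-3'

The reverse primer's reverse complement TTAATCGTTAGCTACGCGGT matches the template at positions 55–74; the product starts at position 29.
The forward primer is identical to the top strand over positions 29–40: CACACGTATCGA.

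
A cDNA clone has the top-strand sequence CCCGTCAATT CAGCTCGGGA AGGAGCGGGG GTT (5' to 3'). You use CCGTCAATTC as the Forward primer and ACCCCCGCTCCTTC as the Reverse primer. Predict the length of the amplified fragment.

The forward primer matches the template at positions 2–11.
Reverse complement of the reverse primer: GAAGGAGCGGGGGT. This occurs on the top strand at positions 19–32.
Amplicon spans positions 2–32: 31 bp.

31 bp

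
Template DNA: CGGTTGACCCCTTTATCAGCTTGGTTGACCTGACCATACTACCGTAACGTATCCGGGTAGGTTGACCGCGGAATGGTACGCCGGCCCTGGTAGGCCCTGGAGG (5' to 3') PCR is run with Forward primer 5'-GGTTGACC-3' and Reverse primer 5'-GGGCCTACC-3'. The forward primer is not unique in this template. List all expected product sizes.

96 bp, 75 bp, 38 bp

The forward primer GGTTGACC matches the top strand at positions 2–9, 23–30, 60–67.
The reverse primer's reverse complement is GGTAGGCCC, matching at positions 89–97.
Each forward site pairs with the reverse site to give a product ending at position 97: sizes 96, 75, 38 bp.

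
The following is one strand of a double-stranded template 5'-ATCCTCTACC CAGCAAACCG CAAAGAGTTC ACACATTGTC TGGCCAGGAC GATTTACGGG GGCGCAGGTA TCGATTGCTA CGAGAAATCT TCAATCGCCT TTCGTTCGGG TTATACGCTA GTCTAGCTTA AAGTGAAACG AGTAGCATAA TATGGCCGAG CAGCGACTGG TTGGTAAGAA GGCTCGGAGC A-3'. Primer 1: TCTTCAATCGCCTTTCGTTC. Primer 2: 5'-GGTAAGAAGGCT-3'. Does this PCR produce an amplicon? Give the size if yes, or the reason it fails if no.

Primer 1 (TCTTCAATCGCCTTTCGTTC) matches the top strand at positions 88–107 (3' end points downstream).
Primer 2 (GGTAAGAAGGCT) also matches the top strand directly, at positions 173–184 — its reverse complement AGCCTTCTTACC is not present.
Both primers anneal to the bottom strand with 3' ends pointing the same way, so neither can prime synthesis back toward the other.

No product — both primers anneal to the same strand and extend in the same direction.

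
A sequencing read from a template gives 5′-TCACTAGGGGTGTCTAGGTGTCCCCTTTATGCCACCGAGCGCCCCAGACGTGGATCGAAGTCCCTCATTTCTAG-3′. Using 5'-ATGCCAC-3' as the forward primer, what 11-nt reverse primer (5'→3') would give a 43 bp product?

5'-GAAATGAGGGA-3'

The forward primer binds at positions 29–35, so a 43 bp product ends at position 29 + 43 − 1 = 71.
The reverse primer anneals to the top strand over positions 61–71, i.e. to TCCCTCATTTC.
Its sequence written 5'→3' is the reverse complement: GAAATGAGGGA.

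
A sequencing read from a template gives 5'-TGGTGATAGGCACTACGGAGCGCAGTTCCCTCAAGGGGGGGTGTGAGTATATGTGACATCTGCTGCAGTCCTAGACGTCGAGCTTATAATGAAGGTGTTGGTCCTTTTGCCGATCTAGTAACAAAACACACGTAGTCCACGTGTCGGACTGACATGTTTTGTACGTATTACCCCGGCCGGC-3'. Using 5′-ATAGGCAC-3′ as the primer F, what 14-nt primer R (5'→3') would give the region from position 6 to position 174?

The product's 3' end on the top strand is position 174.
The reverse primer anneals to the top strand over positions 161–174, i.e. to GTACGTATTACCCC.
Its sequence written 5'→3' is the reverse complement: GGGGTAATACGTAC.

5'-GGGGTAATACGTAC-3'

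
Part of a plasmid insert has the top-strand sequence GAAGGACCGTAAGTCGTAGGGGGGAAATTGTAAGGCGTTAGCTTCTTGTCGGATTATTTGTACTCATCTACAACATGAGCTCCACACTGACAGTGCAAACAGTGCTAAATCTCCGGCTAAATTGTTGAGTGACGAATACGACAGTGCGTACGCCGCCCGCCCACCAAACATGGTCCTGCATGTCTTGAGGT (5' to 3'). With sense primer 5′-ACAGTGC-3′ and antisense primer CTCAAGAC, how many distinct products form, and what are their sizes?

The forward primer ACAGTGC matches the top strand at positions 90–96, 99–105, 141–147.
The reverse primer's reverse complement is GTCTTGAG, matching at positions 182–189.
Each forward site pairs with the reverse site to give a product ending at position 189: sizes 100, 91, 49 bp.

Three products: 100 bp, 91 bp, 49 bp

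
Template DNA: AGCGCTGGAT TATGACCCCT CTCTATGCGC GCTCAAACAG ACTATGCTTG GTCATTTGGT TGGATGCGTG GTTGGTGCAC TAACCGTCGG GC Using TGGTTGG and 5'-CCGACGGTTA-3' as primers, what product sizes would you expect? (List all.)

The forward primer TGGTTGG matches the top strand at positions 57–63, 69–75.
The reverse primer's reverse complement is TAACCGTCGG, matching at positions 81–90.
Each forward site pairs with the reverse site to give a product ending at position 90: sizes 34, 22 bp.

34 bp, 22 bp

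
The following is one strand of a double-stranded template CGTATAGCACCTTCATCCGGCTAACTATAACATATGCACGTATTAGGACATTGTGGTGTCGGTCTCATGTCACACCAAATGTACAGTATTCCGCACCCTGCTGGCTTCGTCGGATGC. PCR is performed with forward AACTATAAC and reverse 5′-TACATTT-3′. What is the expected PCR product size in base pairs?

The forward primer matches the template at positions 23–31.
The reverse primer's reverse complement is AAATGTA, which matches the template at positions 77–83.
Product length = (reverse-primer end) − (forward-primer start) + 1 = 83 − 23 + 1 = 61 bp.

61 bp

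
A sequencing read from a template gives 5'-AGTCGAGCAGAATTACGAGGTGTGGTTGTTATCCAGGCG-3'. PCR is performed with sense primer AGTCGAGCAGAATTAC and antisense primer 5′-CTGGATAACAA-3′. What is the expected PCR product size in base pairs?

36 bp

Forward primer AGTCGAGCAGAATTAC is found on the top strand at positions 1–16.
The reverse primer's reverse complement is TTGTTATCCAG, which matches the template at positions 26–36.
Product length = (reverse-primer end) − (forward-primer start) + 1 = 36 − 1 + 1 = 36 bp.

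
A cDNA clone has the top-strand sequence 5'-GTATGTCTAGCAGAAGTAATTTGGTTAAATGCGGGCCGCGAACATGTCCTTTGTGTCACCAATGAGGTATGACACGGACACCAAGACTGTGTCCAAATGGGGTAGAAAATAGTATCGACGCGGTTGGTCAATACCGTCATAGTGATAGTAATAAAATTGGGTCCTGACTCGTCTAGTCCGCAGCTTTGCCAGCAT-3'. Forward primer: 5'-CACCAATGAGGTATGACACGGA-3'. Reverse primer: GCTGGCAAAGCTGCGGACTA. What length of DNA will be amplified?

137 bp

Scanning the template, CACCAATGAGGTATGACACGGA occurs at positions 57–78; this primer anneals to the bottom strand there with its 3' end pointing downstream.
The reverse primer's reverse complement is TAGTCCGCAGCTTTGCCAGC, which matches the template at positions 174–193.
The product runs from position 57 to position 193, so its length is 193 − 57 + 1 = 137 bp.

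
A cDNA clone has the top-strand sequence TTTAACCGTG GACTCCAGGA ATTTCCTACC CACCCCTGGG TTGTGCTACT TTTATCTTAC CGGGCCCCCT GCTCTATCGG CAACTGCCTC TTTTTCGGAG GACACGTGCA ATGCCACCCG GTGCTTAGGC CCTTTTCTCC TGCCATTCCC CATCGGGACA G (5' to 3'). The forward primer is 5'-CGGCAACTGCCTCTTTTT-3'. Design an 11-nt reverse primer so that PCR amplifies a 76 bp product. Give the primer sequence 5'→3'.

5'-ATGGGGAATGG-3'

The forward primer binds at positions 78–95, so a 76 bp product ends at position 78 + 76 − 1 = 153.
The reverse primer anneals to the top strand over positions 143–153, i.e. to CCATTCCCCAT.
Its sequence written 5'→3' is the reverse complement: ATGGGGAATGG.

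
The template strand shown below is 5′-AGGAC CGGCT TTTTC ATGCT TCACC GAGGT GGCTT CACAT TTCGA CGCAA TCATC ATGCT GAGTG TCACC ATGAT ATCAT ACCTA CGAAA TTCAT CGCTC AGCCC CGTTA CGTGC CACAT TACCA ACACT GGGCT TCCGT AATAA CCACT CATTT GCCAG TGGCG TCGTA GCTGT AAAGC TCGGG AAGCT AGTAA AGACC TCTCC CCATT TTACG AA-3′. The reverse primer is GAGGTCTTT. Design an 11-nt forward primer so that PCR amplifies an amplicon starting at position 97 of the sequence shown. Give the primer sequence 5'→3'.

5'-GCTCAGCCCCG-3'

The reverse primer's reverse complement AAAGACCTC matches the template at positions 194–202; the product starts at position 97.
The forward primer is identical to the top strand over positions 97–107: GCTCAGCCCCG.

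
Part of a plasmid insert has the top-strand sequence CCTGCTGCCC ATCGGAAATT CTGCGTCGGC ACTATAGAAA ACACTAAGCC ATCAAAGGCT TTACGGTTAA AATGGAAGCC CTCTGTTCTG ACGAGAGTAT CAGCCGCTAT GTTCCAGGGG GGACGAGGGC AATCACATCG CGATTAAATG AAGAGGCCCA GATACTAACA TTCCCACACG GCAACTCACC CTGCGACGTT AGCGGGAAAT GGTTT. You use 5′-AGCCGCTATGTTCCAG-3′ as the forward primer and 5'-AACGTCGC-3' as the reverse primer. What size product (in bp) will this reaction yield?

99 bp

Forward primer AGCCGCTATGTTCCAG is found on the top strand at positions 102–117.
The reverse primer's reverse complement is GCGACGTT, which matches the template at positions 193–200.
Product length = (reverse-primer end) − (forward-primer start) + 1 = 200 − 102 + 1 = 99 bp.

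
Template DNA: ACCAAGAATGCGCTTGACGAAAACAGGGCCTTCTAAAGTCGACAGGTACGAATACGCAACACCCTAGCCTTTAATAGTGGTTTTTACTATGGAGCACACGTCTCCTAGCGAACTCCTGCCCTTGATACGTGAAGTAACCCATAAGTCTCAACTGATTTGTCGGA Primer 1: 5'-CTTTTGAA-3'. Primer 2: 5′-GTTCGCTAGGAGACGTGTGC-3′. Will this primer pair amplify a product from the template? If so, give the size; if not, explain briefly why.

Primer 1 (CTTTTGAA) does not match the top strand, and its reverse complement TTCAAAAG does not match either.
With no annealing site for primer 1, no amplification occurs.

No product — primer 1 has no binding site in the template.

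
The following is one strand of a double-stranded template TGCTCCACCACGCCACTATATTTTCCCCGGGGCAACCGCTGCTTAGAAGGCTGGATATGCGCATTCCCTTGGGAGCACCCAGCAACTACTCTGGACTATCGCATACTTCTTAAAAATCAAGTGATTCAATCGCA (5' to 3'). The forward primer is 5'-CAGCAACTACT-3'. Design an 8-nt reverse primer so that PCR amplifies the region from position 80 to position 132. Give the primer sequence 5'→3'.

5'-CGATTGAA-3'

The product's 3' end on the top strand is position 132.
The reverse primer anneals to the top strand over positions 125–132, i.e. to TTCAATCG.
Its sequence written 5'→3' is the reverse complement: CGATTGAA.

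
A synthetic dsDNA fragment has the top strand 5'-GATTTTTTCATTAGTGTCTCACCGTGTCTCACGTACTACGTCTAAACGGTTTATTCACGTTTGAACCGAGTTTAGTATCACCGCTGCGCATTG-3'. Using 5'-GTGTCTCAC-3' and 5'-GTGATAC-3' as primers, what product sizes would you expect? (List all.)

68 bp, 58 bp

The forward primer GTGTCTCAC matches the top strand at positions 14–22, 24–32.
The reverse primer's reverse complement is GTATCAC, matching at positions 75–81.
Each forward site pairs with the reverse site to give a product ending at position 81: sizes 68, 58 bp.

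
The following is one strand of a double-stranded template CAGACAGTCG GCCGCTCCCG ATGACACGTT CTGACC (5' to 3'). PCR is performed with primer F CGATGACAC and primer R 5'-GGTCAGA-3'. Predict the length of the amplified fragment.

18 bp

Scanning the template, CGATGACAC occurs at positions 19–27; this primer anneals to the bottom strand there with its 3' end pointing downstream.
The reverse primer's reverse complement is TCTGACC, which matches the template at positions 30–36.
Product length = (reverse-primer end) − (forward-primer start) + 1 = 36 − 19 + 1 = 18 bp.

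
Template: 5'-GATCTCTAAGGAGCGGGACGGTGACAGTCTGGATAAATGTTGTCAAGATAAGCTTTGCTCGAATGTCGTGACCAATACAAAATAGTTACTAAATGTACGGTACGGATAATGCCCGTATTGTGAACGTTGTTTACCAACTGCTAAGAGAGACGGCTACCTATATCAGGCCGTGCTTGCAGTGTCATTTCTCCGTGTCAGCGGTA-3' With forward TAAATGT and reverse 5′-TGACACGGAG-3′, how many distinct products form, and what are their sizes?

The forward primer TAAATGT matches the top strand at positions 34–40, 90–96.
The reverse primer's reverse complement is CTCCGTGTCA, matching at positions 188–197.
Each forward site pairs with the reverse site to give a product ending at position 197: sizes 164, 108 bp.

Two products: 164 bp, 108 bp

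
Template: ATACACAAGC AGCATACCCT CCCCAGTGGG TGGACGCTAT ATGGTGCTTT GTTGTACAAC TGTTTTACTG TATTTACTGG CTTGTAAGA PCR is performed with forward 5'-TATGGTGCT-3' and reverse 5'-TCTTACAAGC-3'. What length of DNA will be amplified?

50 bp

Forward primer TATGGTGCT is found on the top strand at positions 40–48.
Taking the reverse complement of TCTTACAAGC gives GCTTGTAAGA, found at positions 80–89 on the template; the primer anneals here to the top strand with its 3' end pointing upstream.
The product runs from position 40 to position 89, so its length is 89 − 40 + 1 = 50 bp.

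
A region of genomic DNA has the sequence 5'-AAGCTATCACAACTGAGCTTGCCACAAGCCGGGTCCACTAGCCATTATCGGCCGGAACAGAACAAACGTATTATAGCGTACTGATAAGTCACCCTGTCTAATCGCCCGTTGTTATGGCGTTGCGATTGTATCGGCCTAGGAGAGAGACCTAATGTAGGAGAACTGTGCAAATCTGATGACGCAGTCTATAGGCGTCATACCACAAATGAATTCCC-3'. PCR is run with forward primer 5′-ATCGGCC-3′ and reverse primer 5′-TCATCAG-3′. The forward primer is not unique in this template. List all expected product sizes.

133 bp, 50 bp

The forward primer ATCGGCC matches the top strand at positions 47–53, 130–136.
The reverse primer's reverse complement is CTGATGA, matching at positions 173–179.
Each forward site pairs with the reverse site to give a product ending at position 179: sizes 133, 50 bp.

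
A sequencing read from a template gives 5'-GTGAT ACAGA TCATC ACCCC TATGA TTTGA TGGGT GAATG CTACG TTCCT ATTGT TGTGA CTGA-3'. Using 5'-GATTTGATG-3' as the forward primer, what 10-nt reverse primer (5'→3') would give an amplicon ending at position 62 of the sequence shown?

The forward primer binds at positions 24–32; the product's 3' end on the top strand is position 62.
The reverse primer anneals to the top strand over positions 53–62, i.e. to TGTTGTGACT.
Its sequence written 5'→3' is the reverse complement: AGTCACAACA.

5'-AGTCACAACA-3'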